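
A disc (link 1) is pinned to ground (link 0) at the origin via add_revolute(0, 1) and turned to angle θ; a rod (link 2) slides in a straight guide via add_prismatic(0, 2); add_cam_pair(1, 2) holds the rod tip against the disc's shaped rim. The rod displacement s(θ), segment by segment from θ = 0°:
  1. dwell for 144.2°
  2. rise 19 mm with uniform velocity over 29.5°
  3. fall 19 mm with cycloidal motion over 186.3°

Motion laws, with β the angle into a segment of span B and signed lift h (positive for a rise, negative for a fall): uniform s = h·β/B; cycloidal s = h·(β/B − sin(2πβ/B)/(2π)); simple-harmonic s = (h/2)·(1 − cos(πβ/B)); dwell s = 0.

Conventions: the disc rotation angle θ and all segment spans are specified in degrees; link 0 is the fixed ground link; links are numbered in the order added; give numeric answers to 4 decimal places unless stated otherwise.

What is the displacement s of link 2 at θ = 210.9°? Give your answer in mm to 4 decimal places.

segment 1 (0° to 144.2°, dwell): s unchanged at 0.0000
segment 2 (144.2° to 173.7°, uniform, h = 19) is passed completely: s = 0.0000 + (19) = 19.0000
θ = 210.9° falls in segment 3 (173.7° to 360°, cycloidal, h = -19): β = 210.9 − 173.7 = 37.2°, B = 186.3°; Δs = -19·(0.1997 − sin(2π·0.1997)/(2π)) = -0.9198; s = 19.0000 − 0.9198 = 18.0802

18.0802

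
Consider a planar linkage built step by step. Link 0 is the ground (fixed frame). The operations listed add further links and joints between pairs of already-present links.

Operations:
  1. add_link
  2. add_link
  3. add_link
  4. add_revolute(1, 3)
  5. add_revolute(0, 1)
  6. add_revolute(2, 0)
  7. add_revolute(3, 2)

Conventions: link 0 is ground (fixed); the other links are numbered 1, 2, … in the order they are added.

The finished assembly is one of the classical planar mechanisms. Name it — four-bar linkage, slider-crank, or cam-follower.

links: 4 (incl. ground); joints: 4 revolute, 0 prismatic, 0 higher (cam) pair, forming one closed loop
4 links in a single 4R loop → four-bar linkage

four-bar linkage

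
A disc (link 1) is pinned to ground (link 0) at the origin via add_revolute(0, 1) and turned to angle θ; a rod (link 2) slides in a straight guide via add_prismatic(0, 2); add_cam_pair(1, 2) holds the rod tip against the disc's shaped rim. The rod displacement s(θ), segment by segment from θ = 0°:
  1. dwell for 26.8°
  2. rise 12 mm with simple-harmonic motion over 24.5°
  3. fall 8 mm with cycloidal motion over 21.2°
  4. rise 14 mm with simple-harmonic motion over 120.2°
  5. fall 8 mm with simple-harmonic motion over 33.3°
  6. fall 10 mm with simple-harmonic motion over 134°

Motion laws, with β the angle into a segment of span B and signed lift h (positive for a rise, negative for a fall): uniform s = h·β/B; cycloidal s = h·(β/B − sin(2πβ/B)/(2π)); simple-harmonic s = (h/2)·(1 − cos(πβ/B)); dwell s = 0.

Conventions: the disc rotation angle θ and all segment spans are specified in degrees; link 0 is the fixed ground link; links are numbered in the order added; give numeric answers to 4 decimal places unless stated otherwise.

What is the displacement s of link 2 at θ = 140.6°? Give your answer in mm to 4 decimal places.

segment 1 (0° to 26.8°, dwell): s unchanged at 0.0000
segment 2 (26.8° to 51.3°, simple-harmonic, h = 12) is passed completely: s = 0.0000 + (12) = 12.0000
segment 3 (51.3° to 72.5°, cycloidal, h = -8) is passed completely: s = 12.0000 + (-8) = 4.0000
θ = 140.6° falls in segment 4 (72.5° to 192.7°, simple-harmonic, h = 14): β = 140.6 − 72.5 = 68.1°, B = 120.2°; Δs = 14/2·(1 − cos(π·0.5666)) = 8.4530; s = 4.0000 + 8.4530 = 12.4530

12.4530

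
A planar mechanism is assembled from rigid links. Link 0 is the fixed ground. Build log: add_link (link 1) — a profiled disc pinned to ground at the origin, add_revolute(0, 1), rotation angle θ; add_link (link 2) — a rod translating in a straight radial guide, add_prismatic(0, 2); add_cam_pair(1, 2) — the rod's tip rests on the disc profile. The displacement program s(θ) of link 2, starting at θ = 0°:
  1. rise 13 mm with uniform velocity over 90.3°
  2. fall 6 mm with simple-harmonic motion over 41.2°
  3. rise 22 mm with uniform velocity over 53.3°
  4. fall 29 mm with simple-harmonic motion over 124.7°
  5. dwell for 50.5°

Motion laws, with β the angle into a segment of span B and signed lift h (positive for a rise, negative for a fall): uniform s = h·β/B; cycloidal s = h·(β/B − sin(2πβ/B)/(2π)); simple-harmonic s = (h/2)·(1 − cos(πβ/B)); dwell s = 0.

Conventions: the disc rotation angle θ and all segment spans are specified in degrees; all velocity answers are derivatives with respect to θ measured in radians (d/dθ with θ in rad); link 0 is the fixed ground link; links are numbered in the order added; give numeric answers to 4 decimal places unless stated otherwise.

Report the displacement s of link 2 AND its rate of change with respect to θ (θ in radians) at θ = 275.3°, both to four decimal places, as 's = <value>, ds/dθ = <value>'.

seg 1 [0°–90.3°] uniform, h=13: full span → s += 13 → s = 13.0000
seg 2 [90.3°–131.5°] simple-harmonic, h=-6: full span → s += -6 → s = 7.0000
seg 3 [131.5°–184.8°] uniform, h=22: full span → s += 22 → s = 29.0000
seg 4 [184.8°–309.5°] simple-harmonic, h=-29: θ=275.3° here. β=90.5, B=124.7. -29/2·(1 − cos(π·0.7257)) = -23.9427 → s = 5.0573
velocity in seg [184.8°–309.5°] (simple-harmonic), θ in radians: β = 90.5° = 1.5795 rad, B = 124.7° = 2.1764 rad; ds/dθ = (πh/(2B)) sin(πβ/B) = (π·(-29)/(2·2.1764)) sin(π·0.7257) = -15.883754 mm/rad

s = 5.0573, ds/dθ = -15.8838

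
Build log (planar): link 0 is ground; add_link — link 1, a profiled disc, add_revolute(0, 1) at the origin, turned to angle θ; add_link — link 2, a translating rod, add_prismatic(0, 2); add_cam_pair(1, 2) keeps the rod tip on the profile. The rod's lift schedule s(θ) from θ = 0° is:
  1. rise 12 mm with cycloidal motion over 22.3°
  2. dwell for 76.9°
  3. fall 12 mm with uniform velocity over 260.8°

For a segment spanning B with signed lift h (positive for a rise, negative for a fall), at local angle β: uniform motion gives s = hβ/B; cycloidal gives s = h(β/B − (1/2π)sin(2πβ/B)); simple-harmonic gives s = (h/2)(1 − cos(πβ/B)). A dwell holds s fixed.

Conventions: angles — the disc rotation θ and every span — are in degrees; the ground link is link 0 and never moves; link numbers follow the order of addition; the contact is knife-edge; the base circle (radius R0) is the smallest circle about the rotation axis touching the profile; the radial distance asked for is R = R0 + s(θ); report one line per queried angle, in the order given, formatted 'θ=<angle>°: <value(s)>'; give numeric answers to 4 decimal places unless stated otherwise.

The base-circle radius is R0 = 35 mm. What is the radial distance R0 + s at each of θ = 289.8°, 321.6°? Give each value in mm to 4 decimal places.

seg 1 [0°–22.3°] cycloidal, h=12: full span → s += 12 → s = 12.0000
seg 2 [22.3°–99.2°] dwell: s stays 12.0000
seg 3 [99.2°–360°] uniform, h=-12: θ=289.8° here. β=190.6, B=260.8. -12·190.6/260.8 = -8.7699 → s = 3.2301
seg 3 [99.2°–360°] uniform, h=-12: θ=321.6° here. β=222.4, B=260.8. -12·222.4/260.8 = -10.2331 → s = 1.7669
θ=289.8°: R = R0 + s = 35 + 3.2301 = 38.2301
θ=321.6°: R = R0 + s = 35 + 1.7669 = 36.7669

θ=289.8°: 38.2301
θ=321.6°: 36.7669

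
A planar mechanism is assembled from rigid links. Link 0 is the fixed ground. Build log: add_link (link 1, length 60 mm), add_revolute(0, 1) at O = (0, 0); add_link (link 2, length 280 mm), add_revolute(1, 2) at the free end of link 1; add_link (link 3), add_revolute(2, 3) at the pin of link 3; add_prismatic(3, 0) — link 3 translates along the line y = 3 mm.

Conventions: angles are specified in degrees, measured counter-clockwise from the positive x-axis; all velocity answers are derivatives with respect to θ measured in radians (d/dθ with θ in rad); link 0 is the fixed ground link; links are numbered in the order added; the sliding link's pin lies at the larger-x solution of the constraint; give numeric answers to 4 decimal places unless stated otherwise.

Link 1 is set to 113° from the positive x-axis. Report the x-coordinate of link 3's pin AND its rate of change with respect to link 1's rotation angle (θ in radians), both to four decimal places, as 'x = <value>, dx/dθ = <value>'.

geometry: r = 60 mm, L = 280 mm, e = 3 mm
crank pin P = (r cos θ, r sin θ) = (-23.443868, 55.230291)
h = r sin θ − e = 55.230291 − 3 = 52.230291
x = r cos θ + √(L² − h²) = -23.443868 + 275.085435 = 251.641568
dx/dθ = −r sin θ − h·r cos θ/√(L² − h²) (θ in radians; h = 52.230291) = -50.779019

x = 251.6416, dx/dθ = -50.7790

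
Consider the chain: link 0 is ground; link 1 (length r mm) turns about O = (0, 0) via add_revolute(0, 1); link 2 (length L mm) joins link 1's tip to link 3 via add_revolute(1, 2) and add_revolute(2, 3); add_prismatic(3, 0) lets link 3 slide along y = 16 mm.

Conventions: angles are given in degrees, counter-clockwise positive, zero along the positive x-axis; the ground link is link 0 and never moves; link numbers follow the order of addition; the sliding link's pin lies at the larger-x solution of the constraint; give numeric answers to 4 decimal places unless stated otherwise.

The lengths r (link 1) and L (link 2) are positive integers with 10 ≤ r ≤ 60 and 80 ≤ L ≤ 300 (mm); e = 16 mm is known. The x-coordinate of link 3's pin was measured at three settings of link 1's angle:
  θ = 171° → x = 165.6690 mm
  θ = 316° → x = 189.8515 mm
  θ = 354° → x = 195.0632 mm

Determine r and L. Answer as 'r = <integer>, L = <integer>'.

constraint per measurement: (x − r cos θ)² + (r sin θ − e)² = L²
subtracting the θ₁ and θ₂ equations cancels the r² and L² terms:
r = (x₁² − x₂²) / (2[(x₁cos θ₁ + e sin θ₁) − (x₂cos θ₂ + e sin θ₂)]) = 15.0000 → r = 15
L² = (x₁ − r cos θ₁)² + (r sin θ₁ − e)² = 32761.0092 → L = 181.0000 → L = 181
check at θ₃=354°: x = 195.0632 (printed 195.0632) ✓

r = 15, L = 181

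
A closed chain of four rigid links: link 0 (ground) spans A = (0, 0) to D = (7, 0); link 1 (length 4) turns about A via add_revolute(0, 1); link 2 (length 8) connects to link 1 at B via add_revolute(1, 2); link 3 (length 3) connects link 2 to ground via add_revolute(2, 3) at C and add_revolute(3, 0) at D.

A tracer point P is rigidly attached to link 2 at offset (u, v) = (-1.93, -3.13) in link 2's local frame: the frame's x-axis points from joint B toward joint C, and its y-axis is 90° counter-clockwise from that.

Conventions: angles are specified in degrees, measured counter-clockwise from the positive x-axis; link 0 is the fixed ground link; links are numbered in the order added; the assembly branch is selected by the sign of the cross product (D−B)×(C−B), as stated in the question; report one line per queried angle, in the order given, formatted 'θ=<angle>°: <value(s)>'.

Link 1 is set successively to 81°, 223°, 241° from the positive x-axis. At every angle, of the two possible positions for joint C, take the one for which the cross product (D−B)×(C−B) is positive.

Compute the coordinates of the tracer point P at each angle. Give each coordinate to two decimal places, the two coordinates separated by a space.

A=(0,0), D=(7.00,0)
θ=81°: B = A + 4.00·(cos81°, sin81°) = (0.6257, 3.9508)
θ=81°: |BD| = 7.4993
θ=81°: circle(B,8.00) ∩ circle(D,3.00): a=7.4167, h=2.9989
θ=81°:   candidates: C₊=(8.5096,2.5925) cross=22.489; C₋=(5.3499,-2.5054) cross=-22.489
θ=81°:   branch + wants cross > 0 → take C=(8.5096,2.5925) (cross=22.489)
θ=81°: ex = (C−B)/|BC| = (0.9855,-0.1698); ey = (0.1698,0.9855)
θ=81°: P = B + -1.93·ex + -3.13·ey = (-1.8077,1.1939)
θ=223°: B = A + 4.00·(cos223°, sin223°) = (-2.9254, -2.7280)
θ=223°: |BD| = 10.2935
θ=223°: circle(B,8.00) ∩ circle(D,3.00): a=7.8183, h=1.6952
θ=223°:   candidates: C₊=(4.1641,0.9786) cross=17.449; C₋=(5.0626,-2.2905) cross=-17.449
θ=223°:   branch + wants cross > 0 → take C=(4.1641,0.9786) (cross=17.449)
θ=223°: ex = (C−B)/|BC| = (0.8862,0.4633); ey = (-0.4633,0.8862)
θ=223°: P = B + -1.93·ex + -3.13·ey = (-3.1856,-6.3960)
θ=241°: B = A + 4.00·(cos241°, sin241°) = (-1.9392, -3.4985)
θ=241°: |BD| = 9.5994
θ=241°: circle(B,8.00) ∩ circle(D,3.00): a=7.6645, h=2.2926
θ=241°:   candidates: C₊=(4.3626,1.4297) cross=22.007; C₋=(6.0336,-2.8401) cross=-22.007
θ=241°:   branch + wants cross > 0 → take C=(4.3626,1.4297) (cross=22.007)
θ=241°: ex = (C−B)/|BC| = (0.7877,0.6160); ey = (-0.6160,0.7877)
θ=241°: P = B + -1.93·ex + -3.13·ey = (-1.5314,-7.1530)

θ=81°: -1.81 1.19
θ=223°: -3.19 -6.40
θ=241°: -1.53 -7.15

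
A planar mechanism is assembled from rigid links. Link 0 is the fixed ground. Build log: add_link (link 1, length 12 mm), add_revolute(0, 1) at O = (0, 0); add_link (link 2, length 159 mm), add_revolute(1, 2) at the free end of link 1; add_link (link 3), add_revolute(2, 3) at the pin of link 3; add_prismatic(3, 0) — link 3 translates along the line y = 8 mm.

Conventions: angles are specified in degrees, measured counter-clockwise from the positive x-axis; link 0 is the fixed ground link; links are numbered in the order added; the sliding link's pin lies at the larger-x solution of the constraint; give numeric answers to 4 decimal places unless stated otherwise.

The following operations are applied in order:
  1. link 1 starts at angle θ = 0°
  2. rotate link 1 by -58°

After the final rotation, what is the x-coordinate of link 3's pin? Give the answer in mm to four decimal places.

geometry: r = 12 mm, L = 159 mm, e = 8 mm; θ starts at 0°
rotate link 1 by -58°: θ ← 0° -58° = -58°
crank pin P = (r cos θ, r sin θ) = (6.359031, -10.176577)
h = r sin θ − e = -10.176577 − 8 = -18.176577
x = r cos θ + √(L² − h²) = 6.359031 + 157.957627 = 164.316659

164.3167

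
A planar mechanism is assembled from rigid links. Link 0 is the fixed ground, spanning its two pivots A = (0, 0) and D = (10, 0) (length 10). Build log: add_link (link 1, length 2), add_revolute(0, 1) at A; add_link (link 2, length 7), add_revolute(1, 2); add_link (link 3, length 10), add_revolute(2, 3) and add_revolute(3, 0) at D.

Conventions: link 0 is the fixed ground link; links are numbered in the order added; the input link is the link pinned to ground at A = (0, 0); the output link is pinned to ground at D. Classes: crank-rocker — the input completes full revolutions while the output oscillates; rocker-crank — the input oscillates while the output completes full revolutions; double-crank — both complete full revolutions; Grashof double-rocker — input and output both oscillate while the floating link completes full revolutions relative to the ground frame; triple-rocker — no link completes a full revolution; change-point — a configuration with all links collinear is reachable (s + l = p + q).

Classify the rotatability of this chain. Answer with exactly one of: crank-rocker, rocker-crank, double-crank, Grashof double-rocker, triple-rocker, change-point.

lengths: ground=10, input=2, coupler=7, output=10
sorted: s=2 (shortest), l=10 (longest), p+q=17
s + l = 12 vs p + q = 17
s + l < p + q (Grashof) with shortest = input link → crank-rocker

crank-rocker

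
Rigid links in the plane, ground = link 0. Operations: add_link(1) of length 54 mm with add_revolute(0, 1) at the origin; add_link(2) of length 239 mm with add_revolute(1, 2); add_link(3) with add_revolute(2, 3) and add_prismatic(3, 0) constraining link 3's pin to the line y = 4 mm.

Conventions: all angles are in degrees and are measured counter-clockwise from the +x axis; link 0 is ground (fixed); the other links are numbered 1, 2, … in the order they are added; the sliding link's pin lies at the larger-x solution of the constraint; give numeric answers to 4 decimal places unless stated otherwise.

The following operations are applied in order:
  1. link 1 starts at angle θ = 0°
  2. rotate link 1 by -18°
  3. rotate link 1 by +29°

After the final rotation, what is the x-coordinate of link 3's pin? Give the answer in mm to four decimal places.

geometry: r = 54 mm, L = 239 mm, e = 4 mm; θ starts at 0°
rotate link 1 by -18°: θ ← 0° -18° = -18°
rotate link 1 by +29°: θ ← -18° +29° = 11°
crank pin P = (r cos θ, r sin θ) = (53.007868, 10.303686)
h = r sin θ − e = 10.303686 − 4 = 6.303686
x = r cos θ + √(L² − h²) = 53.007868 + 238.916855 = 291.924723

291.9247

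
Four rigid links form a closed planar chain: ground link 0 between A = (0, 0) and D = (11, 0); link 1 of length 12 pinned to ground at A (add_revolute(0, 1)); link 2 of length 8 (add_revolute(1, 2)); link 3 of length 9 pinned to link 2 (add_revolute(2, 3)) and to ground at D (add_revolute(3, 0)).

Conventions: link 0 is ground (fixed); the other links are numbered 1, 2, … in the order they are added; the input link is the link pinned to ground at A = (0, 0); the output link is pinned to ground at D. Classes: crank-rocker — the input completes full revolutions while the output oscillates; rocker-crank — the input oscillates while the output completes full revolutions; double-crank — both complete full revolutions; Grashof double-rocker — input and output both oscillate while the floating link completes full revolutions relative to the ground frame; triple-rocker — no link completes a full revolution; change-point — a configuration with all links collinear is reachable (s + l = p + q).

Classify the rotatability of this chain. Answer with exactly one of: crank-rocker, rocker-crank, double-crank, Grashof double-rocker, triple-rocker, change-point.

lengths: ground=11, input=12, coupler=8, output=9
sorted: s=8 (shortest), l=12 (longest), p+q=20
s + l = 20 vs p + q = 20
s + l = p + q → change-point (collinear configuration reachable)

change-point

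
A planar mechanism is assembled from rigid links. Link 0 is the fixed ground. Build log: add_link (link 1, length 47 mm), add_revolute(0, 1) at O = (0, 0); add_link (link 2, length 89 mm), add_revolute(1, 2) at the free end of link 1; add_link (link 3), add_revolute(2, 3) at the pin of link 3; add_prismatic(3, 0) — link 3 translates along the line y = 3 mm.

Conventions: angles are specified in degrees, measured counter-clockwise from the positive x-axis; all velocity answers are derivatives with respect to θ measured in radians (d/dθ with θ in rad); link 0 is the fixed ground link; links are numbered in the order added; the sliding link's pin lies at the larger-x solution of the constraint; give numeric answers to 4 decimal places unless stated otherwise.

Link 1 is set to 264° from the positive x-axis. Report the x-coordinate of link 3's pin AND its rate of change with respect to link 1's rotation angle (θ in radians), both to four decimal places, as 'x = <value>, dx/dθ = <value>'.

geometry: r = 47 mm, L = 89 mm, e = 3 mm
crank pin P = (r cos θ, r sin θ) = (-4.912838, -46.742529)
h = r sin θ − e = -46.742529 − 3 = -49.742529
x = r cos θ + √(L² − h²) = -4.912838 + 73.801631 = 68.888794
dx/dθ = −r sin θ − h·r cos θ/√(L² − h²) (θ in radians; h = -49.742529) = 43.431261

x = 68.8888, dx/dθ = 43.4313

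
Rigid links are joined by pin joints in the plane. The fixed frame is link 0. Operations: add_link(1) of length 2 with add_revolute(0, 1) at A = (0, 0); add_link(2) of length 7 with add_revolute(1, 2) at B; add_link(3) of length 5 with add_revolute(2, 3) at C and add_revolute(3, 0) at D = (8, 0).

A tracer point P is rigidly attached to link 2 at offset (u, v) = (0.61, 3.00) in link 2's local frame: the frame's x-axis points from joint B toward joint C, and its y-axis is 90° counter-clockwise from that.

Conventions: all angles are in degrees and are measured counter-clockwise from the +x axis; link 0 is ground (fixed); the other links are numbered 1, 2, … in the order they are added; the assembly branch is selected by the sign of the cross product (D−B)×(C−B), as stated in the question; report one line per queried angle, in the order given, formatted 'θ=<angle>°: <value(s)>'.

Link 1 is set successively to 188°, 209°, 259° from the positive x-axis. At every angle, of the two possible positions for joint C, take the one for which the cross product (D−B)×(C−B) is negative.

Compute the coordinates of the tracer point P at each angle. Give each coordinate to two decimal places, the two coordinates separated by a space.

A=(0,0), D=(8.00,0)
θ=188°: B = A + 2.00·(cos188°, sin188°) = (-1.9805, -0.2783)
θ=188°: |BD| = 9.9844
θ=188°: circle(B,7.00) ∩ circle(D,5.00): a=6.1941, h=3.2609
θ=188°:   candidates: C₊=(4.1202,3.1539) cross=32.558; C₋=(4.3020,-3.3653) cross=-32.558
θ=188°:   branch - wants cross < 0 → take C=(4.3020,-3.3653) (cross=-32.558)
θ=188°: ex = (C−B)/|BC| = (0.8975,-0.4410); ey = (0.4410,0.8975)
θ=188°: P = B + 0.61·ex + 3.00·ey = (-0.1101,2.1452)
θ=209°: B = A + 2.00·(cos209°, sin209°) = (-1.7492, -0.9696)
θ=209°: |BD| = 9.7973
θ=209°: circle(B,7.00) ∩ circle(D,5.00): a=6.1235, h=3.3916
θ=209°:   candidates: C₊=(4.0085,3.0113) cross=33.229; C₋=(4.6798,-3.7385) cross=-33.229
θ=209°:   branch - wants cross < 0 → take C=(4.6798,-3.7385) (cross=-33.229)
θ=209°: ex = (C−B)/|BC| = (0.9184,-0.3956); ey = (0.3956,0.9184)
θ=209°: P = B + 0.61·ex + 3.00·ey = (-0.0023,1.5444)
θ=259°: B = A + 2.00·(cos259°, sin259°) = (-0.3816, -1.9633)
θ=259°: |BD| = 8.6085
θ=259°: circle(B,7.00) ∩ circle(D,5.00): a=5.6982, h=4.0658
θ=259°:   candidates: C₊=(4.2392,3.2949) cross=35.000; C₋=(6.0937,-4.6223) cross=-35.000
θ=259°:   branch - wants cross < 0 → take C=(6.0937,-4.6223) (cross=-35.000)
θ=259°: ex = (C−B)/|BC| = (0.9250,-0.3799); ey = (0.3799,0.9250)
θ=259°: P = B + 0.61·ex + 3.00·ey = (1.3223,0.5801)

θ=188°: -0.11 2.15
θ=209°: -0.00 1.54
θ=259°: 1.32 0.58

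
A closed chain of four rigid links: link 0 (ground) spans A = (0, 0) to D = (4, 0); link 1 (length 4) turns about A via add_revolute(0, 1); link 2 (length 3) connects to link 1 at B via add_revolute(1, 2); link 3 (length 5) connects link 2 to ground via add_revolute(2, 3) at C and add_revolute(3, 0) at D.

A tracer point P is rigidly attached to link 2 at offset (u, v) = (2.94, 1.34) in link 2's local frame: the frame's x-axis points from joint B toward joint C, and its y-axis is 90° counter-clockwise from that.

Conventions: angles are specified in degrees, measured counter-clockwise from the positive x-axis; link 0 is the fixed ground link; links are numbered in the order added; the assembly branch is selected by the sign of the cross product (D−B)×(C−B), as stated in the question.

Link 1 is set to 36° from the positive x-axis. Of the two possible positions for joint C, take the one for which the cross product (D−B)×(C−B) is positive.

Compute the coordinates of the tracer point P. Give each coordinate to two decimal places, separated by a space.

A=(0,0), D=(4.00,0)
B = A + 4.00·(cos36°, sin36°) = (3.2361, 2.3511)
|BD| = 2.4721
circle(B,3.00) ∩ circle(D,5.00): a=-2.0000, h=2.2361
  candidates: C₊=(4.7447,4.9442) cross=5.528; C₋=(0.4914,3.5623) cross=-5.528
  branch + wants cross > 0 → take C=(4.7447,4.9442) (cross=5.528)
ex = (C−B)/|BC| = (0.5029,0.8644); ey = (-0.8644,0.5029)
P = B + 2.94·ex + 1.34·ey = (3.5562,5.5662)

3.56 5.57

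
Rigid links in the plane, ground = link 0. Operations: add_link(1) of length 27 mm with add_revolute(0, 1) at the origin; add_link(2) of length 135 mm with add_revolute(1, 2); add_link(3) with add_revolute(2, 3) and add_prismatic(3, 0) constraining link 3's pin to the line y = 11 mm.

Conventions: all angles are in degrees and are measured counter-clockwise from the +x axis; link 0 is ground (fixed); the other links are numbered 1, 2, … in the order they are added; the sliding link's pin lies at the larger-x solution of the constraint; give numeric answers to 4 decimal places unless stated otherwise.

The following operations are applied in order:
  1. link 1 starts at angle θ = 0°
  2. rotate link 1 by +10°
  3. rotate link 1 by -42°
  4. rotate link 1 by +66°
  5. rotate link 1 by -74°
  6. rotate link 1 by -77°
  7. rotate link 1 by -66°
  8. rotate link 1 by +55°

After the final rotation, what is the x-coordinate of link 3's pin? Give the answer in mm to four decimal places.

geometry: r = 27 mm, L = 135 mm, e = 11 mm; θ starts at 0°
rotate link 1 by +10°: θ ← 0° +10° = 10°
rotate link 1 by -42°: θ ← 10° -42° = -32°
rotate link 1 by +66°: θ ← -32° +66° = 34°
rotate link 1 by -74°: θ ← 34° -74° = -40°
rotate link 1 by -77°: θ ← -40° -77° = -117°
rotate link 1 by -66°: θ ← -117° -66° = -183°
rotate link 1 by +55°: θ ← -183° +55° = -128°
crank pin P = (r cos θ, r sin θ) = (-16.622860, -21.276290)
h = r sin θ − e = -21.276290 − 11 = -32.276290
x = r cos θ + √(L² − h²) = -16.622860 + 131.084862 = 114.462002

114.4620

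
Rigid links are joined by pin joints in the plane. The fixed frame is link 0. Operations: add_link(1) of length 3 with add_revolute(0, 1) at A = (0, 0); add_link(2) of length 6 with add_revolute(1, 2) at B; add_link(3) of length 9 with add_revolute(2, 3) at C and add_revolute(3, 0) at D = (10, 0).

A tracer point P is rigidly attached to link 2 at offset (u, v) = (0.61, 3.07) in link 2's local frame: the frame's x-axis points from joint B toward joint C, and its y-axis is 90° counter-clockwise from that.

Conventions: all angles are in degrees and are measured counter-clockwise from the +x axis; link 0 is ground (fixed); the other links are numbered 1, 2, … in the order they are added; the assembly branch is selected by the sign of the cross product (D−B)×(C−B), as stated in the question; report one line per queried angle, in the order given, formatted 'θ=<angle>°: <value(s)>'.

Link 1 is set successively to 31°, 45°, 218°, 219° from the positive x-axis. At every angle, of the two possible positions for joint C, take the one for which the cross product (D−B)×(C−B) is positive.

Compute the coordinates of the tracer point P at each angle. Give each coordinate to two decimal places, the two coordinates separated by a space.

A=(0,0), D=(10.00,0)
θ=31°: B = A + 3.00·(cos31°, sin31°) = (2.5715, 1.5451)
θ=31°: |BD| = 7.5875
θ=31°: circle(B,6.00) ∩ circle(D,9.00): a=0.8283, h=5.9425
θ=31°:   candidates: C₊=(4.5926,7.1945) cross=45.089; C₋=(2.1723,-4.4416) cross=-45.089
θ=31°:   branch + wants cross > 0 → take C=(4.5926,7.1945) (cross=45.089)
θ=31°: ex = (C−B)/|BC| = (0.3369,0.9416); ey = (-0.9416,0.3369)
θ=31°: P = B + 0.61·ex + 3.07·ey = (-0.1136,3.1536)
θ=45°: B = A + 3.00·(cos45°, sin45°) = (2.1213, 2.1213)
θ=45°: |BD| = 8.1593
θ=45°: circle(B,6.00) ∩ circle(D,9.00): a=1.3220, h=5.8525
θ=45°:   candidates: C₊=(4.9195,7.4289) cross=47.752; C₋=(1.8763,-3.8737) cross=-47.752
θ=45°:   branch + wants cross > 0 → take C=(4.9195,7.4289) (cross=47.752)
θ=45°: ex = (C−B)/|BC| = (0.4664,0.8846); ey = (-0.8846,0.4664)
θ=45°: P = B + 0.61·ex + 3.07·ey = (-0.3099,4.0927)
θ=218°: B = A + 3.00·(cos218°, sin218°) = (-2.3640, -1.8470)
θ=218°: |BD| = 12.5012
θ=218°: circle(B,6.00) ∩ circle(D,9.00): a=4.4508, h=4.0237
θ=218°:   candidates: C₊=(1.4434,2.7902) cross=50.302; C₋=(2.6324,-5.1690) cross=-50.302
θ=218°:   branch + wants cross > 0 → take C=(1.4434,2.7902) (cross=50.302)
θ=218°: ex = (C−B)/|BC| = (0.6346,0.7729); ey = (-0.7729,0.6346)
θ=218°: P = B + 0.61·ex + 3.07·ey = (-4.3496,0.5726)
θ=219°: B = A + 3.00·(cos219°, sin219°) = (-2.3314, -1.8880)
θ=219°: |BD| = 12.4751
θ=219°: circle(B,6.00) ∩ circle(D,9.00): a=4.4340, h=4.0423
θ=219°:   candidates: C₊=(1.4397,2.7788) cross=50.428; C₋=(2.6632,-5.2126) cross=-50.428
θ=219°:   branch + wants cross > 0 → take C=(1.4397,2.7788) (cross=50.428)
θ=219°: ex = (C−B)/|BC| = (0.6285,0.7778); ey = (-0.7778,0.6285)
θ=219°: P = B + 0.61·ex + 3.07·ey = (-4.3358,0.5161)

θ=31°: -0.11 3.15
θ=45°: -0.31 4.09
θ=218°: -4.35 0.57
θ=219°: -4.34 0.52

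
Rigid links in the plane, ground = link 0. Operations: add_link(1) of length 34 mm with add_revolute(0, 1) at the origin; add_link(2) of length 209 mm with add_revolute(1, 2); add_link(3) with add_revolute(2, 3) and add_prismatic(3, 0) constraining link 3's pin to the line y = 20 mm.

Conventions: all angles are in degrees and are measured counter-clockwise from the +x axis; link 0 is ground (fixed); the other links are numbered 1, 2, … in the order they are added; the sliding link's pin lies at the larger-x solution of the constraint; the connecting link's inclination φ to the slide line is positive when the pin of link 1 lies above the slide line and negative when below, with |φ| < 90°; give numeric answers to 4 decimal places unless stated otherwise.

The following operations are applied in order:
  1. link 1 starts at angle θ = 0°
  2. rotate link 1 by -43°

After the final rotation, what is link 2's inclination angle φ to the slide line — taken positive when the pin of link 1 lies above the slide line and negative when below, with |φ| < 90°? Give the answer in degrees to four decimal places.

geometry: r = 34 mm, L = 209 mm, e = 20 mm; θ starts at 0°
rotate link 1 by -43°: θ ← 0° -43° = -43°
h = r sin θ − e = -23.187944 − 20 = -43.187944
sin φ = h / L = -43.187944 / 209 = -0.20664088
φ = arcsin(-0.20664088) = -11.925572°

-11.9256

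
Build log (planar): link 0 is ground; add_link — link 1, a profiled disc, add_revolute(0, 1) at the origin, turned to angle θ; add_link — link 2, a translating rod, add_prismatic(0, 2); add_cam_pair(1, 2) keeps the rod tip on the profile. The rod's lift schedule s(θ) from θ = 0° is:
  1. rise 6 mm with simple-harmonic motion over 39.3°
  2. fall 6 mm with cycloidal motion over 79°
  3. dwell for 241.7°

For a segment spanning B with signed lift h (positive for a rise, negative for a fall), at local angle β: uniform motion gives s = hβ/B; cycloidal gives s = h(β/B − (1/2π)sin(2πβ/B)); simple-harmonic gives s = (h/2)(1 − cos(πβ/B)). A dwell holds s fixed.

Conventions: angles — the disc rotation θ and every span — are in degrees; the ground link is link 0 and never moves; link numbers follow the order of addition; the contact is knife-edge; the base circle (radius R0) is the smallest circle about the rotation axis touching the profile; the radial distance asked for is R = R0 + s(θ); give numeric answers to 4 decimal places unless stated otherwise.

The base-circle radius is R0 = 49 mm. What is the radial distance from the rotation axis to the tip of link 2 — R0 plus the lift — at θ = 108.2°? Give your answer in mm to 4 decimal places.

seg 1 [0°–39.3°] simple-harmonic, h=6: full span → s += 6 → s = 6.0000
seg 2 [39.3°–118.3°] cycloidal, h=-6: θ=108.2° here. β=68.9, B=79. -6·(0.8722 − sin(2π·0.8722)/(2π)) = -5.9201 → s = 0.0799
R = R0 + s = 49 + 0.0799 = 49.0799

49.0799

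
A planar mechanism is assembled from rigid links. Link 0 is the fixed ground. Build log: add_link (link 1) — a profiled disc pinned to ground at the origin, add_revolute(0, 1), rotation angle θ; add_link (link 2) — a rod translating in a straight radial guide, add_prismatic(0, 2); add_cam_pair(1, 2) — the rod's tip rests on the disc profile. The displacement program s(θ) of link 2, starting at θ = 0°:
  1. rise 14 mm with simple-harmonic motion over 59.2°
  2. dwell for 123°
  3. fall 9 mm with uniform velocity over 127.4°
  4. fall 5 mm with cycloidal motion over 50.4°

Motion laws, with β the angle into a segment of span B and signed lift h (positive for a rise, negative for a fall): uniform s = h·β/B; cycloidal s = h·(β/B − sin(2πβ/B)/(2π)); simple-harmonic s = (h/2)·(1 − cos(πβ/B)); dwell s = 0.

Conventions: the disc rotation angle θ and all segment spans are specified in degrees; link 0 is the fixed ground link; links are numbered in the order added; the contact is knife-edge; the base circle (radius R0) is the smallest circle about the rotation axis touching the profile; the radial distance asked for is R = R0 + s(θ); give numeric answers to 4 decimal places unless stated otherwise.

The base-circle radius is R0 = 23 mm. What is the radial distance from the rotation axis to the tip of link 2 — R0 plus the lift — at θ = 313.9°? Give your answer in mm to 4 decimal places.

seg 1 [0°–59.2°] simple-harmonic, h=14: full span → s += 14 → s = 14.0000
seg 2 [59.2°–182.2°] dwell: s stays 14.0000
seg 3 [182.2°–309.6°] uniform, h=-9: full span → s += -9 → s = 5.0000
seg 4 [309.6°–360°] cycloidal, h=-5: θ=313.9° here. β=4.3, B=50.4. -5·(0.0853 − sin(2π·0.0853)/(2π)) = -0.0201 → s = 4.9799
R = R0 + s = 23 + 4.9799 = 27.9799

27.9799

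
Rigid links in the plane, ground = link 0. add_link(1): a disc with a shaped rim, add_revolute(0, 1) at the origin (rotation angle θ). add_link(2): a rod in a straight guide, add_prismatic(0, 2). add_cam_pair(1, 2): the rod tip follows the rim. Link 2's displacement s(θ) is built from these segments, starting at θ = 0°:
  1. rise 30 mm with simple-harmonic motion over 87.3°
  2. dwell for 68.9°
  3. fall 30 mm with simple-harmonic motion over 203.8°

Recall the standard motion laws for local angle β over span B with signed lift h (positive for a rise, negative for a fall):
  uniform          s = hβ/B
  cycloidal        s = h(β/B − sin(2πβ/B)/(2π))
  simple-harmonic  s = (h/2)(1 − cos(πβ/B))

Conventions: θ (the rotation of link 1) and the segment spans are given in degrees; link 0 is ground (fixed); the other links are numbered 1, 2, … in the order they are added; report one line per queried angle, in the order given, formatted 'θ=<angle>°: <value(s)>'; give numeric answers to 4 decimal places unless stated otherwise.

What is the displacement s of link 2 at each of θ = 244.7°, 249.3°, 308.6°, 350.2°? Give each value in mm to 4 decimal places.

segment 1 (0° to 87.3°, simple-harmonic, h = 30) is passed completely: s = 0.0000 + (30) = 30.0000
segment 2 (87.3° to 156.2°, dwell): s unchanged at 30.0000
θ = 244.7° falls in segment 3 (156.2° to 360°, simple-harmonic, h = -30): β = 244.7 − 156.2 = 88.5°, B = 203.8°; Δs = -30/2·(1 − cos(π·0.4342)) = -11.9236; s = 30.0000 − 11.9236 = 18.0764
θ = 249.3° falls in segment 3 (156.2° to 360°, simple-harmonic, h = -30): β = 249.3 − 156.2 = 93.1°, B = 203.8°; Δs = -30/2·(1 − cos(π·0.4568)) = -12.9714; s = 30.0000 − 12.9714 = 17.0286
θ = 308.6° falls in segment 3 (156.2° to 360°, simple-harmonic, h = -30): β = 308.6 − 156.2 = 152.4°, B = 203.8°; Δs = -30/2·(1 − cos(π·0.7478)) = -25.5328; s = 30.0000 − 25.5328 = 4.4672
θ = 350.2° falls in segment 3 (156.2° to 360°, simple-harmonic, h = -30): β = 350.2 − 156.2 = 194°, B = 203.8°; Δs = -30/2·(1 − cos(π·0.9519)) = -29.8292; s = 30.0000 − 29.8292 = 0.1708

θ=244.7°: 18.0764
θ=249.3°: 17.0286
θ=308.6°: 4.4672
θ=350.2°: 0.1708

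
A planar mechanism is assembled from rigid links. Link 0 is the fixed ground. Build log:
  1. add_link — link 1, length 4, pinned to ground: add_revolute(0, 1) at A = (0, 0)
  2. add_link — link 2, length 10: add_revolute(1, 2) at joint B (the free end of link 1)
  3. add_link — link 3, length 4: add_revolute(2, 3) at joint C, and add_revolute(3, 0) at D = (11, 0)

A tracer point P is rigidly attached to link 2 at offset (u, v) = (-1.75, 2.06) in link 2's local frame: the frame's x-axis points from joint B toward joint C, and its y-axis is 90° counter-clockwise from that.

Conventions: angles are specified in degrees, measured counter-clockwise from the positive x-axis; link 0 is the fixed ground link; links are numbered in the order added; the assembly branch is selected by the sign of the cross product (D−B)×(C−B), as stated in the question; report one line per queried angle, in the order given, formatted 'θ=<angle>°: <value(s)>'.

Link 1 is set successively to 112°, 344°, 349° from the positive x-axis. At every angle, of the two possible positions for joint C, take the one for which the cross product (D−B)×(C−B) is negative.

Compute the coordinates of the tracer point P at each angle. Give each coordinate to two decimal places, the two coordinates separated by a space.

A=(0,0), D=(11.00,0)
θ=112°: B = A + 4.00·(cos112°, sin112°) = (-1.4984, 3.7087)
θ=112°: |BD| = 13.0371
θ=112°: circle(B,10.00) ∩ circle(D,4.00): a=9.7401, h=2.2650
θ=112°:   candidates: C₊=(8.4836,3.1093) cross=29.529; C₋=(7.1949,-1.2335) cross=-29.529
θ=112°:   branch - wants cross < 0 → take C=(7.1949,-1.2335) (cross=-29.529)
θ=112°: ex = (C−B)/|BC| = (0.8693,-0.4942); ey = (0.4942,0.8693)
θ=112°: P = B + -1.75·ex + 2.06·ey = (-2.0017,6.3645)
θ=344°: B = A + 4.00·(cos344°, sin344°) = (3.8450, -1.1025)
θ=344°: |BD| = 7.2394
θ=344°: circle(B,10.00) ∩ circle(D,4.00): a=9.4213, h=3.3525
θ=344°:   candidates: C₊=(12.6458,3.6457) cross=24.270; C₋=(13.6670,-2.9811) cross=-24.270
θ=344°:   branch - wants cross < 0 → take C=(13.6670,-2.9811) (cross=-24.270)
θ=344°: ex = (C−B)/|BC| = (0.9822,-0.1879); ey = (0.1879,0.9822)
θ=344°: P = B + -1.75·ex + 2.06·ey = (2.5132,1.2495)
θ=349°: B = A + 4.00·(cos349°, sin349°) = (3.9265, -0.7632)
θ=349°: |BD| = 7.1145
θ=349°: circle(B,10.00) ∩ circle(D,4.00): a=9.4607, h=3.2397
θ=349°:   candidates: C₊=(12.9850,3.4727) cross=23.049; C₋=(13.6801,-2.9693) cross=-23.049
θ=349°:   branch - wants cross < 0 → take C=(13.6801,-2.9693) (cross=-23.049)
θ=349°: ex = (C−B)/|BC| = (0.9754,-0.2206); ey = (0.2206,0.9754)
θ=349°: P = B + -1.75·ex + 2.06·ey = (2.6741,1.6321)

θ=112°: -2.00 6.36
θ=344°: 2.51 1.25
θ=349°: 2.67 1.63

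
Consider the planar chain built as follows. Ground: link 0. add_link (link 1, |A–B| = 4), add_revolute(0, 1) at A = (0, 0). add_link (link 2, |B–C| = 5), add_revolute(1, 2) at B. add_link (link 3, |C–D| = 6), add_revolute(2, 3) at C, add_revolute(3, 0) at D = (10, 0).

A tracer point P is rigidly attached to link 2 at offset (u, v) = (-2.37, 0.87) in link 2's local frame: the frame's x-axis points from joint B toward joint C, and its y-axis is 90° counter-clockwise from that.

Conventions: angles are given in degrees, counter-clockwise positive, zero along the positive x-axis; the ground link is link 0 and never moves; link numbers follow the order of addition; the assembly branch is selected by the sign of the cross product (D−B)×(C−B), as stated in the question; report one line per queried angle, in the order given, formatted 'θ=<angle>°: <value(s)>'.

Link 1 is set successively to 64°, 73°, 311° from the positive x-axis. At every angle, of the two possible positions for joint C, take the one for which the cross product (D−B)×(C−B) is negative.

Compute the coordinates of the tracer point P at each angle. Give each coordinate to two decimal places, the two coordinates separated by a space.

A=(0,0), D=(10.00,0)
θ=64°: B = A + 4.00·(cos64°, sin64°) = (1.7535, 3.5952)
θ=64°: |BD| = 8.9961
θ=64°: circle(B,5.00) ∩ circle(D,6.00): a=3.8867, h=3.1454
θ=64°:   candidates: C₊=(6.5733,4.9252) cross=28.297; C₋=(4.0593,-0.8414) cross=-28.297
θ=64°:   branch - wants cross < 0 → take C=(4.0593,-0.8414) (cross=-28.297)
θ=64°: ex = (C−B)/|BC| = (0.4612,-0.8873); ey = (0.8873,0.4612)
θ=64°: P = B + -2.37·ex + 0.87·ey = (1.4325,6.0993)
θ=73°: B = A + 4.00·(cos73°, sin73°) = (1.1695, 3.8252)
θ=73°: |BD| = 9.6234
θ=73°: circle(B,5.00) ∩ circle(D,6.00): a=4.2402, h=2.6497
θ=73°:   candidates: C₊=(6.1135,4.5711) cross=25.499; C₋=(4.0071,-0.2916) cross=-25.499
θ=73°:   branch - wants cross < 0 → take C=(4.0071,-0.2916) (cross=-25.499)
θ=73°: ex = (C−B)/|BC| = (0.5675,-0.8234); ey = (0.8234,0.5675)
θ=73°: P = B + -2.37·ex + 0.87·ey = (0.5408,6.2703)
θ=311°: B = A + 4.00·(cos311°, sin311°) = (2.6242, -3.0188)
θ=311°: |BD| = 7.9696
θ=311°: circle(B,5.00) ∩ circle(D,6.00): a=3.2947, h=3.7610
θ=311°:   candidates: C₊=(4.2488,1.7099) cross=29.974; C₋=(7.0981,-5.2515) cross=-29.974
θ=311°:   branch - wants cross < 0 → take C=(7.0981,-5.2515) (cross=-29.974)
θ=311°: ex = (C−B)/|BC| = (0.8948,-0.4465); ey = (0.4465,0.8948)
θ=311°: P = B + -2.37·ex + 0.87·ey = (0.8921,-1.1821)

θ=64°: 1.43 6.10
θ=73°: 0.54 6.27
θ=311°: 0.89 -1.18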